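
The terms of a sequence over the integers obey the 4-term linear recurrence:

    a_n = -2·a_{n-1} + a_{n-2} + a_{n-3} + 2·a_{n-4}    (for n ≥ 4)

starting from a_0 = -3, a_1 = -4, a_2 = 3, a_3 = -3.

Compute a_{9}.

a_4 = -2·-3 + 1·3 + 1·-4 + 2·-3 = -1
a_5 = -2·-1 + 1·-3 + 1·3 + 2·-4 = -6
a_6 = -2·-6 + 1·-1 + 1·-3 + 2·3 = 14
a_7 = -2·14 + 1·-6 + 1·-1 + 2·-3 = -41
a_8 = -2·-41 + 1·14 + 1·-6 + 2·-1 = 88
a_9 = -2·88 + 1·-41 + 1·14 + 2·-6 = -215

-215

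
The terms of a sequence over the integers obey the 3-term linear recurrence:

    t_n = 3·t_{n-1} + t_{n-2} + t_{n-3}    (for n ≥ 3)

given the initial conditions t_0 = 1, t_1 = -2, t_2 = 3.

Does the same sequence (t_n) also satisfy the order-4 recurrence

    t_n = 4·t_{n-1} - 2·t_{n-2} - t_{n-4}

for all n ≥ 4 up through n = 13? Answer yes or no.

Terms t_0..t_13: 1, -2, 3, 8, 25, 86, 291, 984, 3329, 11262, 38099, 128888, 436025, 1475062
n=4: candidate gives 25, actual t_4 = 25 ✓
n=5: candidate gives 86, actual t_5 = 86 ✓
n=6: candidate gives 291, actual t_6 = 291 ✓
n=7: candidate gives 984, actual t_7 = 984 ✓
n=8: candidate gives 3329, actual t_8 = 3329 ✓
n=9: candidate gives 11262, actual t_9 = 11262 ✓
n=10: candidate gives 38099, actual t_10 = 38099 ✓
n=11: candidate gives 128888, actual t_11 = 128888 ✓
n=12: candidate gives 436025, actual t_12 = 436025 ✓
n=13: candidate gives 1475062, actual t_13 = 1475062 ✓

yes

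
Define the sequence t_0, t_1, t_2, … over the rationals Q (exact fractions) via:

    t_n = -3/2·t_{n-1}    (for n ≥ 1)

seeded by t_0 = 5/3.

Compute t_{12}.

885735/4096

t_1 = -3/2·5/3 = -5/2
t_2 = -3/2·-5/2 = 15/4
t_3 = -3/2·15/4 = -45/8
t_4 = -3/2·-45/8 = 135/16
t_5 = -3/2·135/16 = -405/32
t_6 = -3/2·-405/32 = 1215/64
t_7 = -3/2·1215/64 = -3645/128
t_8 = -3/2·-3645/128 = 10935/256
t_9 = -3/2·10935/256 = -32805/512
t_10 = -3/2·-32805/512 = 98415/1024
t_11 = -3/2·98415/1024 = -295245/2048
t_12 = -3/2·-295245/2048 = 885735/4096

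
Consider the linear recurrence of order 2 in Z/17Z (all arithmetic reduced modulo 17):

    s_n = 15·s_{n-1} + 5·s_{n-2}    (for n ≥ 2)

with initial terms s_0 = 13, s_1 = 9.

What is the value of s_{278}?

s_2 = 15·9 + 5·13 = 13
s_3 = 15·13 + 5·9 = 2
s_4 = 15·2 + 5·13 = 10
s_5 = 15·10 + 5·2 = 7
s_6 = 15·7 + 5·10 = 2
s_7 = 15·2 + 5·7 = 14
Continuing the recurrence:
  s_8 = 16;  s_9 = 4;  s_10 = 4;  s_11 = 12;  s_12 = 13;  s_13 = 0
  s_14 = 14;  s_15 = 6;  s_16 = 7;  s_17 = 16;  s_18 = 3;  s_19 = 6
  s_20 = 3;  s_21 = 7;  s_22 = 1;  s_23 = 16;  s_24 = 7;  s_25 = 15
  s_26 = 5;  s_27 = 14;  s_28 = 14;  s_29 = 8;  s_30 = 3;  s_31 = 0
  s_32 = 15;  s_33 = 4;  s_34 = 16;  s_35 = 5;  s_36 = 2;  s_37 = 4
  s_38 = 2;  s_39 = 16;  s_40 = 12;  s_41 = 5;  s_42 = 16;  s_43 = 10
  s_44 = 9;  s_45 = 15;  s_46 = 15;  s_47 = 11;  s_48 = 2;  s_49 = 0
  s_50 = 10;  s_51 = 14;  s_52 = 5;  s_53 = 9;  s_54 = 7;  s_55 = 14
  s_56 = 7;  s_57 = 5;  s_58 = 8;  s_59 = 9;  s_60 = 5;  s_61 = 1
  s_62 = 6;  s_63 = 10;  s_64 = 10;  s_65 = 13;  s_66 = 7;  s_67 = 0
  s_68 = 1;  s_69 = 15;  s_70 = 9;  s_71 = 6;  s_72 = 16;  s_73 = 15
  s_74 = 16;  s_75 = 9;  s_76 = 11;  s_77 = 6;  s_78 = 9;  s_79 = 12
  s_80 = 4;  s_81 = 1;  s_82 = 1;  s_83 = 3;  s_84 = 16;  s_85 = 0
  s_86 = 12;  s_87 = 10;  s_88 = 6;  s_89 = 4;  s_90 = 5;  s_91 = 10
  s_92 = 5;  s_93 = 6;  s_94 = 13;  s_95 = 4;  s_96 = 6;  s_97 = 8
  s_98 = 14;  s_99 = 12;  s_100 = 12;  s_101 = 2;  s_102 = 5;  s_103 = 0
  s_104 = 8;  s_105 = 1;  s_106 = 4;  s_107 = 14;  s_108 = 9;  s_109 = 1
  s_110 = 9;  s_111 = 4;  s_112 = 3;  s_113 = 14;  s_114 = 4;  s_115 = 11
  s_116 = 15;  s_117 = 8;  s_118 = 8;  s_119 = 7;  s_120 = 9;  s_121 = 0
  s_122 = 11;  s_123 = 12;  s_124 = 14;  s_125 = 15;  s_126 = 6;  s_127 = 12
  s_128 = 6;  s_129 = 14;  s_130 = 2;  s_131 = 15;  s_132 = 14;  s_133 = 13
  s_134 = 10;  s_135 = 11;  s_136 = 11;  s_137 = 16;  s_138 = 6;  s_139 = 0
  s_140 = 13;  s_141 = 8;  s_142 = 15;  s_143 = 10;  s_144 = 4;  s_145 = 8
  s_146 = 4;  s_147 = 15;  s_148 = 7;  s_149 = 10;  s_150 = 15;  s_151 = 3
  s_152 = 1;  s_153 = 13;  s_154 = 13;  s_155 = 5;  s_156 = 4;  s_157 = 0
  s_158 = 3;  s_159 = 11;  s_160 = 10;  s_161 = 1;  s_162 = 14;  s_163 = 11
  s_164 = 14;  s_165 = 10;  s_166 = 16;  s_167 = 1;  s_168 = 10;  s_169 = 2
  s_170 = 12;  s_171 = 3;  s_172 = 3;  s_173 = 9;  s_174 = 14;  s_175 = 0
  s_176 = 2;  s_177 = 13;  s_178 = 1;  s_179 = 12;  s_180 = 15;  s_181 = 13
  s_182 = 15;  s_183 = 1;  s_184 = 5;  s_185 = 12;  s_186 = 1;  s_187 = 7
  s_188 = 8;  s_189 = 2;  s_190 = 2;  s_191 = 6;  s_192 = 15;  s_193 = 0
  s_194 = 7;  s_195 = 3;  s_196 = 12;  s_197 = 8;  s_198 = 10;  s_199 = 3
  s_200 = 10;  s_201 = 12;  s_202 = 9;  s_203 = 8;  s_204 = 12;  s_205 = 16
  s_206 = 11;  s_207 = 7;  s_208 = 7;  s_209 = 4;  s_210 = 10;  s_211 = 0
  s_212 = 16;  s_213 = 2;  s_214 = 8;  s_215 = 11;  s_216 = 1;  s_217 = 2
  s_218 = 1;  s_219 = 8;  s_220 = 6;  s_221 = 11;  s_222 = 8;  s_223 = 5
  s_224 = 13;  s_225 = 16;  s_226 = 16;  s_227 = 14;  s_228 = 1;  s_229 = 0
  s_230 = 5;  s_231 = 7;  s_232 = 11;  s_233 = 13;  s_234 = 12;  s_235 = 7
  s_236 = 12;  s_237 = 11;  s_238 = 4;  s_239 = 13;  s_240 = 11;  s_241 = 9
  s_242 = 3;  s_243 = 5;  s_244 = 5;  s_245 = 15;  s_246 = 12;  s_247 = 0
  s_248 = 9;  s_249 = 16;  s_250 = 13;  s_251 = 3;  s_252 = 8;  s_253 = 16
  s_254 = 8;  s_255 = 13;  s_256 = 14;  s_257 = 3;  s_258 = 13;  s_259 = 6
  s_260 = 2;  s_261 = 9;  s_262 = 9;  s_263 = 10;  s_264 = 8;  s_265 = 0
  s_266 = 6;  s_267 = 5;  s_268 = 3;  s_269 = 2;  s_270 = 11;  s_271 = 5
  s_272 = 11;  s_273 = 3;  s_274 = 15;  s_275 = 2;  s_276 = 3
s_277 = 15·3 + 5·2 = 4
s_278 = 15·4 + 5·3 = 7

7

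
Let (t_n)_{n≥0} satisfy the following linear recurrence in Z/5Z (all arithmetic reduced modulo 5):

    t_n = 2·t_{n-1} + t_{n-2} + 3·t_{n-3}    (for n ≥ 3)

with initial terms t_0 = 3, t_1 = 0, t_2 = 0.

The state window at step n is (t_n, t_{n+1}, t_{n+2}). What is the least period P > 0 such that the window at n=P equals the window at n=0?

4

n=0: window = (3, 0, 0)
n=1: window = (0, 0, 4)
n=2: window = (0, 4, 3)
n=3: window = (4, 3, 0)
n=4: window = (3, 0, 0)
window at n=4 equals window at n=0 → period = 4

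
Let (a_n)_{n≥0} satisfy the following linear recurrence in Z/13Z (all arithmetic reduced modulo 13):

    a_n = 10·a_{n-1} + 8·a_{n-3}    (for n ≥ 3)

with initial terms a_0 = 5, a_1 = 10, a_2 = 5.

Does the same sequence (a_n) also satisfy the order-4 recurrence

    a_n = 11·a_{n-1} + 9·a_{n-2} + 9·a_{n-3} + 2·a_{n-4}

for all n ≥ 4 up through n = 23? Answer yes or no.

Terms a_0..a_23: 5, 10, 5, 12, 5, 12, 8, 3, 9, 11, 4, 8, 12, 9, 11, 11, 0, 10, 6, 8, 4, 10, 8, 8
n=4: candidate gives 4, actual a_4 = 5 ✗

no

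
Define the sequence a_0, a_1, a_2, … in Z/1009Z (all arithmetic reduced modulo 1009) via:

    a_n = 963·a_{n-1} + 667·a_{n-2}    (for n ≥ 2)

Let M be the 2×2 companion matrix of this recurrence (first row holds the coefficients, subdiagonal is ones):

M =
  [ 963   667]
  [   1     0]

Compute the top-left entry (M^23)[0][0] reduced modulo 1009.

(M^23)[0][0] is the top entry after applying M 23 times to the unit state (1, 0). Equivalently it is h_{24} for the auxiliary sequence (h_n) obeying the same recurrence with h_1 = 1 and h_i = 0 for 0 ≤ i < 1:
h_2 = 963·1 + 667·0 = 963
h_3 = 963·963 + 667·1 = 765
h_4 = 963·765 + 667·963 = 722
h_5 = 963·722 + 667·765 = 795
h_6 = 963·795 + 667·722 = 35
h_7 = 963·35 + 667·795 = 948
h_8 = 963·948 + 667·35 = 926
h_9 = 963·926 + 667·948 = 464
h_10 = 963·464 + 667·926 = 988
h_11 = 963·988 + 667·464 = 691
h_12 = 963·691 + 667·988 = 621
h_13 = 963·621 + 667·691 = 479
h_14 = 963·479 + 667·621 = 681
h_15 = 963·681 + 667·479 = 602
h_16 = 963·602 + 667·681 = 737
h_17 = 963·737 + 667·602 = 356
h_18 = 963·356 + 667·737 = 973
h_19 = 963·973 + 667·356 = 984
h_20 = 963·984 + 667·973 = 345
h_21 = 963·345 + 667·984 = 752
h_22 = 963·752 + 667·345 = 786
h_23 = 963·786 + 667·752 = 279
h_24 = 963·279 + 667·786 = 874

874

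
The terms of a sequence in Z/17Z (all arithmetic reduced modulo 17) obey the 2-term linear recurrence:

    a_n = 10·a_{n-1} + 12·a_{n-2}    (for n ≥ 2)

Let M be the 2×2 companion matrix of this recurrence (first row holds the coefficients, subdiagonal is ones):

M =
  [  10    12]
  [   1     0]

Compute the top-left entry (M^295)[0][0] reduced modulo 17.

(M^295)[0][0] is the top entry after applying M 295 times to the unit state (1, 0). Equivalently it is h_{296} for the auxiliary sequence (h_n) obeying the same recurrence with h_1 = 1 and h_i = 0 for 0 ≤ i < 1:
h_2 = 10·1 + 12·0 = 10
h_3 = 10·10 + 12·1 = 10
h_4 = 10·10 + 12·10 = 16
h_5 = 10·16 + 12·10 = 8
h_6 = 10·8 + 12·16 = 0
h_7 = 10·0 + 12·8 = 11
h_8 = 10·11 + 12·0 = 8
h_9 = 10·8 + 12·11 = 8
h_10 = 10·8 + 12·8 = 6
h_11 = 10·6 + 12·8 = 3
h_12 = 10·3 + 12·6 = 0
h_13 = 10·0 + 12·3 = 2
h_14 = 10·2 + 12·0 = 3
h_15 = 10·3 + 12·2 = 3
h_16 = 10·3 + 12·3 = 15
h_17 = 10·15 + 12·3 = 16
h_18 = 10·16 + 12·15 = 0
h_19 = 10·0 + 12·16 = 5
h_20 = 10·5 + 12·0 = 16
h_21 = 10·16 + 12·5 = 16
h_22 = 10·16 + 12·16 = 12
h_23 = 10·12 + 12·16 = 6
h_24 = 10·6 + 12·12 = 0
h_25 = 10·0 + 12·6 = 4
h_26 = 10·4 + 12·0 = 6
h_27 = 10·6 + 12·4 = 6
h_28 = 10·6 + 12·6 = 13
h_29 = 10·13 + 12·6 = 15
h_30 = 10·15 + 12·13 = 0
h_31 = 10·0 + 12·15 = 10
h_32 = 10·10 + 12·0 = 15
h_33 = 10·15 + 12·10 = 15
h_34 = 10·15 + 12·15 = 7
h_35 = 10·7 + 12·15 = 12
h_36 = 10·12 + 12·7 = 0
h_37 = 10·0 + 12·12 = 8
h_38 = 10·8 + 12·0 = 12
h_39 = 10·12 + 12·8 = 12
h_40 = 10·12 + 12·12 = 9
h_41 = 10·9 + 12·12 = 13
h_42 = 10·13 + 12·9 = 0
h_43 = 10·0 + 12·13 = 3
h_44 = 10·3 + 12·0 = 13
h_45 = 10·13 + 12·3 = 13
h_46 = 10·13 + 12·13 = 14
h_47 = 10·14 + 12·13 = 7
h_48 = 10·7 + 12·14 = 0
h_49 = 10·0 + 12·7 = 16
h_50 = 10·16 + 12·0 = 7
h_51 = 10·7 + 12·16 = 7
h_52 = 10·7 + 12·7 = 1
h_53 = 10·1 + 12·7 = 9
h_54 = 10·9 + 12·1 = 0
h_55 = 10·0 + 12·9 = 6
h_56 = 10·6 + 12·0 = 9
h_57 = 10·9 + 12·6 = 9
h_58 = 10·9 + 12·9 = 11
h_59 = 10·11 + 12·9 = 14
h_60 = 10·14 + 12·11 = 0
h_61 = 10·0 + 12·14 = 15
h_62 = 10·15 + 12·0 = 14
h_63 = 10·14 + 12·15 = 14
h_64 = 10·14 + 12·14 = 2
h_65 = 10·2 + 12·14 = 1
h_66 = 10·1 + 12·2 = 0
h_67 = 10·0 + 12·1 = 12
h_68 = 10·12 + 12·0 = 1
h_69 = 10·1 + 12·12 = 1
h_70 = 10·1 + 12·1 = 5
h_71 = 10·5 + 12·1 = 11
h_72 = 10·11 + 12·5 = 0
h_73 = 10·0 + 12·11 = 13
h_74 = 10·13 + 12·0 = 11
h_75 = 10·11 + 12·13 = 11
h_76 = 10·11 + 12·11 = 4
h_77 = 10·4 + 12·11 = 2
h_78 = 10·2 + 12·4 = 0
h_79 = 10·0 + 12·2 = 7
h_80 = 10·7 + 12·0 = 2
h_81 = 10·2 + 12·7 = 2
h_82 = 10·2 + 12·2 = 10
h_83 = 10·10 + 12·2 = 5
h_84 = 10·5 + 12·10 = 0
h_85 = 10·0 + 12·5 = 9
h_86 = 10·9 + 12·0 = 5
h_87 = 10·5 + 12·9 = 5
h_88 = 10·5 + 12·5 = 8
h_89 = 10·8 + 12·5 = 4
h_90 = 10·4 + 12·8 = 0
h_91 = 10·0 + 12·4 = 14
h_92 = 10·14 + 12·0 = 4
h_93 = 10·4 + 12·14 = 4
h_94 = 10·4 + 12·4 = 3
h_95 = 10·3 + 12·4 = 10
h_96 = 10·10 + 12·3 = 0
h_97 = 10·0 + 12·10 = 1
(h_96, h_97) = (0, 1) = (h_0, h_1), so the sequence has period 96.
296 ≡ 8 (mod 96), hence h_296 = h_8 = 8.

8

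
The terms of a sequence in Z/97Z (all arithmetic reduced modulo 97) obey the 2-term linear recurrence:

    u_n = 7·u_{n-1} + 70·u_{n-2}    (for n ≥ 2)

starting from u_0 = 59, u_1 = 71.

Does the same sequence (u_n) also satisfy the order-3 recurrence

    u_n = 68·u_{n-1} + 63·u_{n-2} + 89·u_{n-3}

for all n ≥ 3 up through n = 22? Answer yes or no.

Terms u_0..u_22: 59, 71, 68, 14, 8, 66, 52, 37, 19, 7, 21, 55, 12, 54, 54, 84, 3, 81, 1, 51, 39, 60, 46
n=3: candidate gives 89, actual u_3 = 14 ✗

no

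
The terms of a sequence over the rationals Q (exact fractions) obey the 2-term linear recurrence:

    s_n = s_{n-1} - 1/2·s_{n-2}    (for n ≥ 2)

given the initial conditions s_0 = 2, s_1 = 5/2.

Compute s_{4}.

s_2 = 1·5/2 + -1/2·2 = 3/2
s_3 = 1·3/2 + -1/2·5/2 = 1/4
s_4 = 1·1/4 + -1/2·3/2 = -1/2

-1/2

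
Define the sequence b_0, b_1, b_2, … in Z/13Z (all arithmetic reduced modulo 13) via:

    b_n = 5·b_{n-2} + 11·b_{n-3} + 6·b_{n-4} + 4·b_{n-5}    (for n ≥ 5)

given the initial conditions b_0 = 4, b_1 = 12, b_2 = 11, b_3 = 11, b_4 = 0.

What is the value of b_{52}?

b_5 = 0·0 + 5·11 + 11·11 + 6·12 + 4·4 = 4
b_6 = 0·4 + 5·0 + 11·11 + 6·11 + 4·12 = 1
b_7 = 0·1 + 5·4 + 11·0 + 6·11 + 4·11 = 0
b_8 = 0·0 + 5·1 + 11·4 + 6·0 + 4·11 = 2
b_9 = 0·2 + 5·0 + 11·1 + 6·4 + 4·0 = 9
b_10 = 0·9 + 5·2 + 11·0 + 6·1 + 4·4 = 6
b_11 = 0·6 + 5·9 + 11·2 + 6·0 + 4·1 = 6
b_12 = 0·6 + 5·6 + 11·9 + 6·2 + 4·0 = 11
b_13 = 0·11 + 5·6 + 11·6 + 6·9 + 4·2 = 2
b_14 = 0·2 + 5·11 + 11·6 + 6·6 + 4·9 = 11
b_15 = 0·11 + 5·2 + 11·11 + 6·6 + 4·6 = 9
b_16 = 0·9 + 5·11 + 11·2 + 6·11 + 4·6 = 11
b_17 = 0·11 + 5·9 + 11·11 + 6·2 + 4·11 = 1
b_18 = 0·1 + 5·11 + 11·9 + 6·11 + 4·2 = 7
b_19 = 0·7 + 5·1 + 11·11 + 6·9 + 4·11 = 3
b_20 = 0·3 + 5·7 + 11·1 + 6·11 + 4·9 = 5
b_21 = 0·5 + 5·3 + 11·7 + 6·1 + 4·11 = 12
b_22 = 0·12 + 5·5 + 11·3 + 6·7 + 4·1 = 0
b_23 = 0·0 + 5·12 + 11·5 + 6·3 + 4·7 = 5
b_24 = 0·5 + 5·0 + 11·12 + 6·5 + 4·3 = 5
b_25 = 0·5 + 5·5 + 11·0 + 6·12 + 4·5 = 0
b_26 = 0·0 + 5·5 + 11·5 + 6·0 + 4·12 = 11
b_27 = 0·11 + 5·0 + 11·5 + 6·5 + 4·0 = 7
b_28 = 0·7 + 5·11 + 11·0 + 6·5 + 4·5 = 1
b_29 = 0·1 + 5·7 + 11·11 + 6·0 + 4·5 = 7
b_30 = 0·7 + 5·1 + 11·7 + 6·11 + 4·0 = 5
b_31 = 0·5 + 5·7 + 11·1 + 6·7 + 4·11 = 2
b_32 = 0·2 + 5·5 + 11·7 + 6·1 + 4·7 = 6
b_33 = 0·6 + 5·2 + 11·5 + 6·7 + 4·1 = 7
b_34 = 0·7 + 5·6 + 11·2 + 6·5 + 4·7 = 6
b_35 = 0·6 + 5·7 + 11·6 + 6·2 + 4·5 = 3
b_36 = 0·3 + 5·6 + 11·7 + 6·6 + 4·2 = 8
b_37 = 0·8 + 5·3 + 11·6 + 6·7 + 4·6 = 4
b_38 = 0·4 + 5·8 + 11·3 + 6·6 + 4·7 = 7
b_39 = 0·7 + 5·4 + 11·8 + 6·3 + 4·6 = 7
b_40 = 0·7 + 5·7 + 11·4 + 6·8 + 4·3 = 9
b_41 = 0·9 + 5·7 + 11·7 + 6·4 + 4·8 = 12
b_42 = 0·12 + 5·9 + 11·7 + 6·7 + 4·4 = 11
b_43 = 0·11 + 5·12 + 11·9 + 6·7 + 4·7 = 8
b_44 = 0·8 + 5·11 + 11·12 + 6·9 + 4·7 = 9
b_45 = 0·9 + 5·8 + 11·11 + 6·12 + 4·9 = 9
b_46 = 0·9 + 5·9 + 11·8 + 6·11 + 4·12 = 0
b_47 = 0·0 + 5·9 + 11·9 + 6·8 + 4·11 = 2
b_48 = 0·2 + 5·0 + 11·9 + 6·9 + 4·8 = 3
b_49 = 0·3 + 5·2 + 11·0 + 6·9 + 4·9 = 9
b_50 = 0·9 + 5·3 + 11·2 + 6·0 + 4·9 = 8
b_51 = 0·8 + 5·9 + 11·3 + 6·2 + 4·0 = 12
b_52 = 0·12 + 5·8 + 11·9 + 6·3 + 4·2 = 9

9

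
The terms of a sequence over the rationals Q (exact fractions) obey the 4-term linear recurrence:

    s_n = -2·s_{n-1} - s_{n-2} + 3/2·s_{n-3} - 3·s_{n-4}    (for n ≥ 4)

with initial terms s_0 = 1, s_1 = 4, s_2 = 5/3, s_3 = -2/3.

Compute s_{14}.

127625/48

s_4 = -2·-2/3 + -1·5/3 + 3/2·4 + -3·1 = 8/3
s_5 = -2·8/3 + -1·-2/3 + 3/2·5/3 + -3·4 = -85/6
s_6 = -2·-85/6 + -1·8/3 + 3/2·-2/3 + -3·5/3 = 59/3
s_7 = -2·59/3 + -1·-85/6 + 3/2·8/3 + -3·-2/3 = -115/6
s_8 = -2·-115/6 + -1·59/3 + 3/2·-85/6 + -3·8/3 = -127/12
s_9 = -2·-127/12 + -1·-115/6 + 3/2·59/3 + -3·-85/6 = 337/3
s_10 = -2·337/3 + -1·-127/12 + 3/2·-115/6 + -3·59/3 = -1811/6
s_11 = -2·-1811/6 + -1·337/3 + 3/2·-127/12 + -3·-115/6 = 12791/24
s_12 = -2·12791/24 + -1·-1811/6 + 3/2·337/3 + -3·-127/12 = -3383/6
s_13 = -2·-3383/6 + -1·12791/24 + 3/2·-1811/6 + -3·337/3 = -4681/24
s_14 = -2·-4681/24 + -1·-3383/6 + 3/2·12791/24 + -3·-1811/6 = 127625/48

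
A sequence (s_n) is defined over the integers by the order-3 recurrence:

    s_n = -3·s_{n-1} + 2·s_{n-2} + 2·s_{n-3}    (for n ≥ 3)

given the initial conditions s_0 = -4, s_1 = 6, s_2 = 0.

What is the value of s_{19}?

154464112

s_3 = -3·0 + 2·6 + 2·-4 = 4
s_4 = -3·4 + 2·0 + 2·6 = 0
s_5 = -3·0 + 2·4 + 2·0 = 8
s_6 = -3·8 + 2·0 + 2·4 = -16
s_7 = -3·-16 + 2·8 + 2·0 = 64
s_8 = -3·64 + 2·-16 + 2·8 = -208
s_9 = -3·-208 + 2·64 + 2·-16 = 720
s_10 = -3·720 + 2·-208 + 2·64 = -2448
s_11 = -3·-2448 + 2·720 + 2·-208 = 8368
s_12 = -3·8368 + 2·-2448 + 2·720 = -28560
s_13 = -3·-28560 + 2·8368 + 2·-2448 = 97520
s_14 = -3·97520 + 2·-28560 + 2·8368 = -332944
s_15 = -3·-332944 + 2·97520 + 2·-28560 = 1136752
s_16 = -3·1136752 + 2·-332944 + 2·97520 = -3881104
s_17 = -3·-3881104 + 2·1136752 + 2·-332944 = 13250928
s_18 = -3·13250928 + 2·-3881104 + 2·1136752 = -45241488
s_19 = -3·-45241488 + 2·13250928 + 2·-3881104 = 154464112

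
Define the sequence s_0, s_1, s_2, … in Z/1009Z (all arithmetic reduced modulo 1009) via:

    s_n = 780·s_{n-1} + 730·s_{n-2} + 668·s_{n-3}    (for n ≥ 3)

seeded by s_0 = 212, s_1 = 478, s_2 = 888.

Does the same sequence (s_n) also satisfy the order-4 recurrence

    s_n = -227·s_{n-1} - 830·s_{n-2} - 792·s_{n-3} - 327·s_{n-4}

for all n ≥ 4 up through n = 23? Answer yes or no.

Terms s_0..s_23: 212, 478, 888, 648, 853, 120, 912, 560, 172, 907, 336, 825, 327, 110, 807, 925, 751, 50, 384, 218, 449, 41, 874, 564
n=4: candidate gives 853, actual s_4 = 853 ✓
n=5: candidate gives 120, actual s_5 = 120 ✓
n=6: candidate gives 912, actual s_6 = 912 ✓
n=7: candidate gives 560, actual s_7 = 560 ✓
n=8: candidate gives 172, actual s_8 = 172 ✓
n=9: candidate gives 907, actual s_9 = 907 ✓
n=10: candidate gives 336, actual s_10 = 336 ✓
n=11: candidate gives 825, actual s_11 = 825 ✓
n=12: candidate gives 327, actual s_12 = 327 ✓
n=13: candidate gives 110, actual s_13 = 110 ✓
n=14: candidate gives 807, actual s_14 = 807 ✓
n=15: candidate gives 925, actual s_15 = 925 ✓
n=16: candidate gives 751, actual s_16 = 751 ✓
n=17: candidate gives 50, actual s_17 = 50 ✓
n=18: candidate gives 384, actual s_18 = 384 ✓
n=19: candidate gives 218, actual s_19 = 218 ✓
n=20: candidate gives 449, actual s_20 = 449 ✓
n=21: candidate gives 41, actual s_21 = 41 ✓
n=22: candidate gives 874, actual s_22 = 874 ✓
n=23: candidate gives 564, actual s_23 = 564 ✓

yes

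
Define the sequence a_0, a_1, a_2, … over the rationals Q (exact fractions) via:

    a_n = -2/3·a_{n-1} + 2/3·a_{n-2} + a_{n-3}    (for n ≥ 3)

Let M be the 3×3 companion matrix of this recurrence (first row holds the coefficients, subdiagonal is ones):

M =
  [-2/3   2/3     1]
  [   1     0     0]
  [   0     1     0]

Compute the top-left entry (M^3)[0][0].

(M^3)[0][0] is the top entry after applying M 3 times to the unit state (1, 0, 0). Equivalently it is h_{5} for the auxiliary sequence (h_n) obeying the same recurrence with h_2 = 1 and h_i = 0 for 0 ≤ i < 2:
h_3 = -2/3·1 + 2/3·0 + 1·0 = -2/3
h_4 = -2/3·-2/3 + 2/3·1 + 1·0 = 10/9
h_5 = -2/3·10/9 + 2/3·-2/3 + 1·1 = -5/27

-5/27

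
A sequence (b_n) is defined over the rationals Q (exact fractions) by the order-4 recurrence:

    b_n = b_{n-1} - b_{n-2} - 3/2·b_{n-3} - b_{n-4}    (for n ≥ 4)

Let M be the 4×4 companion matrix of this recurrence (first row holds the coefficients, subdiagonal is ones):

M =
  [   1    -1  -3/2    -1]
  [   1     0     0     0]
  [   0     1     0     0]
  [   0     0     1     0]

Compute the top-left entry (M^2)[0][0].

0

(M^2)[0][0] is the top entry after applying M 2 times to the unit state (1, 0, 0, 0). Equivalently it is h_{5} for the auxiliary sequence (h_n) obeying the same recurrence with h_3 = 1 and h_i = 0 for 0 ≤ i < 3:
h_4 = 1·1 + -1·0 + -3/2·0 + -1·0 = 1
h_5 = 1·1 + -1·1 + -3/2·0 + -1·0 = 0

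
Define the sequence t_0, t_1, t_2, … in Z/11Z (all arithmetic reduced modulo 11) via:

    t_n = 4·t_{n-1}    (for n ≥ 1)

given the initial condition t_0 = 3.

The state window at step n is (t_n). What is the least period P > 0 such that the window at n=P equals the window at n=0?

n=0: window = (3)
n=1: window = (1)
n=2: window = (4)
n=3: window = (5)
n=4: window = (9)
n=5: window = (3)
window at n=5 equals window at n=0 → period = 5

5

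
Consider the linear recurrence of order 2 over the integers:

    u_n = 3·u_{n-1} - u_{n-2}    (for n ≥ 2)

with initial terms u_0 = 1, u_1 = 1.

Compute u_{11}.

10946

u_2 = 3·1 + -1·1 = 2
u_3 = 3·2 + -1·1 = 5
u_4 = 3·5 + -1·2 = 13
u_5 = 3·13 + -1·5 = 34
u_6 = 3·34 + -1·13 = 89
u_7 = 3·89 + -1·34 = 233
u_8 = 3·233 + -1·89 = 610
u_9 = 3·610 + -1·233 = 1597
u_10 = 3·1597 + -1·610 = 4181
u_11 = 3·4181 + -1·1597 = 10946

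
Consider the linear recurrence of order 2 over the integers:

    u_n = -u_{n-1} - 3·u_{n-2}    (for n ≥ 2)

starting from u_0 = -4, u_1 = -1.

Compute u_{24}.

-2214404

u_2 = -1·-1 + -3·-4 = 13
u_3 = -1·13 + -3·-1 = -10
u_4 = -1·-10 + -3·13 = -29
u_5 = -1·-29 + -3·-10 = 59
u_6 = -1·59 + -3·-29 = 28
u_7 = -1·28 + -3·59 = -205
u_8 = -1·-205 + -3·28 = 121
u_9 = -1·121 + -3·-205 = 494
u_10 = -1·494 + -3·121 = -857
u_11 = -1·-857 + -3·494 = -625
u_12 = -1·-625 + -3·-857 = 3196
u_13 = -1·3196 + -3·-625 = -1321
u_14 = -1·-1321 + -3·3196 = -8267
u_15 = -1·-8267 + -3·-1321 = 12230
u_16 = -1·12230 + -3·-8267 = 12571
u_17 = -1·12571 + -3·12230 = -49261
u_18 = -1·-49261 + -3·12571 = 11548
u_19 = -1·11548 + -3·-49261 = 136235
u_20 = -1·136235 + -3·11548 = -170879
u_21 = -1·-170879 + -3·136235 = -237826
u_22 = -1·-237826 + -3·-170879 = 750463
u_23 = -1·750463 + -3·-237826 = -36985
u_24 = -1·-36985 + -3·750463 = -2214404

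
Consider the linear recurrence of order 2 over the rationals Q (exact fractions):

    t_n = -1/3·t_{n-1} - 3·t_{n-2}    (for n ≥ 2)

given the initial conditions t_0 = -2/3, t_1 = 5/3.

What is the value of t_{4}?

-203/81

t_2 = -1/3·5/3 + -3·-2/3 = 13/9
t_3 = -1/3·13/9 + -3·5/3 = -148/27
t_4 = -1/3·-148/27 + -3·13/9 = -203/81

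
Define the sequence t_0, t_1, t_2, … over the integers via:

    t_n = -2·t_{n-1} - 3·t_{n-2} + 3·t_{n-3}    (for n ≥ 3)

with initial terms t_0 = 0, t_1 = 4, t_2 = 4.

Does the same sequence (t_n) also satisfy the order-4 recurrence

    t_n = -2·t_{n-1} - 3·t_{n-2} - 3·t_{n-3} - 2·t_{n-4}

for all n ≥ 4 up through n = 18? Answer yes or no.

Terms t_0..t_18: 0, 4, 4, -20, 40, -8, -164, 472, -476, -956, 4756, -8072, -992, 40468, -102176, 79972, 267988, -1082420, 1600792
n=4: candidate gives 16, actual t_4 = 40 ✗

no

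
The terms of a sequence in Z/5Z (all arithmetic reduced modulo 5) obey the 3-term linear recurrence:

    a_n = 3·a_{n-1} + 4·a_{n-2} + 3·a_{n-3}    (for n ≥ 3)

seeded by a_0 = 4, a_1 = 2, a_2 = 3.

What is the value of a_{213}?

1

a_3 = 3·3 + 4·2 + 3·4 = 4
a_4 = 3·4 + 4·3 + 3·2 = 0
a_5 = 3·0 + 4·4 + 3·3 = 0
a_6 = 3·0 + 4·0 + 3·4 = 2
a_7 = 3·2 + 4·0 + 3·0 = 1
a_8 = 3·1 + 4·2 + 3·0 = 1
a_9 = 3·1 + 4·1 + 3·2 = 3
a_10 = 3·3 + 4·1 + 3·1 = 1
a_11 = 3·1 + 4·3 + 3·1 = 3
a_12 = 3·3 + 4·1 + 3·3 = 2
a_13 = 3·2 + 4·3 + 3·1 = 1
a_14 = 3·1 + 4·2 + 3·3 = 0
a_15 = 3·0 + 4·1 + 3·2 = 0
a_16 = 3·0 + 4·0 + 3·1 = 3
a_17 = 3·3 + 4·0 + 3·0 = 4
a_18 = 3·4 + 4·3 + 3·0 = 4
a_19 = 3·4 + 4·4 + 3·3 = 2
a_20 = 3·2 + 4·4 + 3·4 = 4
a_21 = 3·4 + 4·2 + 3·4 = 2
a_22 = 3·2 + 4·4 + 3·2 = 3
(a_20, a_21, a_22) = (4, 2, 3) = (a_0, a_1, a_2), so the sequence has period 20.
213 ≡ 13 (mod 20), hence a_213 = a_13 = 1.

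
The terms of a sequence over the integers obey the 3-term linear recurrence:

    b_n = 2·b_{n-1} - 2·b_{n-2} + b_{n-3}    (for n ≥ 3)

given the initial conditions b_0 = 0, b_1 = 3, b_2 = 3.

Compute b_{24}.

b_3 = 2·3 + -2·3 + 1·0 = 0
b_4 = 2·0 + -2·3 + 1·3 = -3
b_5 = 2·-3 + -2·0 + 1·3 = -3
b_6 = 2·-3 + -2·-3 + 1·0 = 0
b_7 = 2·0 + -2·-3 + 1·-3 = 3
b_8 = 2·3 + -2·0 + 1·-3 = 3
(b_6, b_7, b_8) = (0, 3, 3) = (b_0, b_1, b_2), so the sequence has period 6.
24 ≡ 0 (mod 6), hence b_24 = b_0 = 0.

0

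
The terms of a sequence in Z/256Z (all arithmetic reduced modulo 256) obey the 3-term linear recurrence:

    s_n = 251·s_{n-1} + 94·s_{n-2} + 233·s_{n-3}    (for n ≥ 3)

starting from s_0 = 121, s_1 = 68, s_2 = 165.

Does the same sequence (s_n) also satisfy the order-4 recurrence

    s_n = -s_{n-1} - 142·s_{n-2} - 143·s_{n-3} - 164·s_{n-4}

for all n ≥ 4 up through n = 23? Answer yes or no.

Terms s_0..s_23: 121, 68, 165, 224, 26, 235, 213, 203, 34, 189, 142, 146, 79, 79, 89, 44, 185, 140, 62, 147, 81, 211, 106, 33
n=4: candidate gives 26, actual s_4 = 26 ✓
n=5: candidate gives 235, actual s_5 = 235 ✓
n=6: candidate gives 213, actual s_6 = 213 ✓
n=7: candidate gives 203, actual s_7 = 203 ✓
n=8: candidate gives 34, actual s_8 = 34 ✓
n=9: candidate gives 189, actual s_9 = 189 ✓
n=10: candidate gives 142, actual s_10 = 142 ✓
n=11: candidate gives 146, actual s_11 = 146 ✓
n=12: candidate gives 79, actual s_12 = 79 ✓
n=13: candidate gives 79, actual s_13 = 79 ✓
n=14: candidate gives 89, actual s_14 = 89 ✓
n=15: candidate gives 44, actual s_15 = 44 ✓
n=16: candidate gives 185, actual s_16 = 185 ✓
n=17: candidate gives 140, actual s_17 = 140 ✓
n=18: candidate gives 62, actual s_18 = 62 ✓
n=19: candidate gives 147, actual s_19 = 147 ✓
n=20: candidate gives 81, actual s_20 = 81 ✓
n=21: candidate gives 211, actual s_21 = 211 ✓
n=22: candidate gives 106, actual s_22 = 106 ✓
n=23: candidate gives 33, actual s_23 = 33 ✓

yes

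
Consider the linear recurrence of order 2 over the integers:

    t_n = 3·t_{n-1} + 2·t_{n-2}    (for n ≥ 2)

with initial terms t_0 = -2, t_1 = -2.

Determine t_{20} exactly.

t_2 = 3·-2 + 2·-2 = -10
t_3 = 3·-10 + 2·-2 = -34
t_4 = 3·-34 + 2·-10 = -122
t_5 = 3·-122 + 2·-34 = -434
t_6 = 3·-434 + 2·-122 = -1546
t_7 = 3·-1546 + 2·-434 = -5506
t_8 = 3·-5506 + 2·-1546 = -19610
t_9 = 3·-19610 + 2·-5506 = -69842
t_10 = 3·-69842 + 2·-19610 = -248746
t_11 = 3·-248746 + 2·-69842 = -885922
t_12 = 3·-885922 + 2·-248746 = -3155258
t_13 = 3·-3155258 + 2·-885922 = -11237618
t_14 = 3·-11237618 + 2·-3155258 = -40023370
t_15 = 3·-40023370 + 2·-11237618 = -142545346
t_16 = 3·-142545346 + 2·-40023370 = -507682778
t_17 = 3·-507682778 + 2·-142545346 = -1808139026
t_18 = 3·-1808139026 + 2·-507682778 = -6439782634
t_19 = 3·-6439782634 + 2·-1808139026 = -22935625954
t_20 = 3·-22935625954 + 2·-6439782634 = -81686443130

-81686443130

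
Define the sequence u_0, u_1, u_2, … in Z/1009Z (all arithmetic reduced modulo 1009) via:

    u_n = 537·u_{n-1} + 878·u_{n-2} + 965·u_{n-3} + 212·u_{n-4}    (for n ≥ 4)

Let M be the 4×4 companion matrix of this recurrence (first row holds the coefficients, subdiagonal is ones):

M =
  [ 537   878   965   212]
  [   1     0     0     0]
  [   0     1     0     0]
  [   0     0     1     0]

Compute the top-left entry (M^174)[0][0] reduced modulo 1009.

(M^174)[0][0] is the top entry after applying M 174 times to the unit state (1, 0, 0, 0). Equivalently it is h_{177} for the auxiliary sequence (h_n) obeying the same recurrence with h_3 = 1 and h_i = 0 for 0 ≤ i < 3:
h_4 = 537·1 + 878·0 + 965·0 + 212·0 = 537
h_5 = 537·537 + 878·1 + 965·0 + 212·0 = 673
h_6 = 537·673 + 878·537 + 965·1 + 212·0 = 418
h_7 = 537·418 + 878·673 + 965·537 + 212·1 = 888
h_8 = 537·888 + 878·418 + 965·673 + 212·537 = 821
h_9 = 537·821 + 878·888 + 965·418 + 212·673 = 837
Continuing the recurrence:
  h_10 = 979;  h_11 = 141;  h_12 = 945;  h_13 = 809;  h_14 = 419;  h_15 = 382
  h_16 = 181;  h_17 = 445;  h_18 = 718;  h_19 = 727;  h_20 = 325;  h_21 = 776
  h_22 = 964;  h_23 = 886;  h_24 = 834;  h_25 = 847;  h_26 = 415;  h_27 = 694
  h_28 = 776;  h_29 = 764;  h_30 = 798;  h_31 = 493;  h_32 = 507;  h_33 = 553
  h_34 = 662;  h_35 = 1;  h_36 = 1003;  h_37 = 1008;  h_38 = 298;  h_39 = 202
  h_40 = 605;  h_41 = 561;  h_42 = 833;  h_43 = 560;  h_44 = 545;  h_45 = 903
  h_46 = 432;  h_47 = 577;  h_48 = 131;  h_49 = 703;  h_50 = 748;  h_51 = 345
  h_52 = 370;  h_53 = 216;  h_54 = 37;  h_55 = 1;  h_56 = 50;  h_57 = 253
  h_58 = 896;  h_59 = 43;  h_60 = 29;  h_61 = 945;  h_62 = 561;  h_63 = 655
  h_64 = 652;  h_65 = 51;  h_66 = 808;  h_67 = 599;  h_68 = 663;  h_69 = 572
  h_70 = 1002;  h_71 = 963;  h_72 = 793;  h_73 = 507;  h_74 = 413;  h_75 = 739
  h_76 = 192;  h_77 = 761;  h_78 = 639;  h_79 = 180;  h_80 = 1000;  h_81 = 876
  h_82 = 802;  h_83 = 315;  h_84 = 434;  h_85 = 166;  h_86 = 778;  h_87 = 773
  h_88 = 341;  h_89 = 76;  h_90 = 940;  h_91 = 963;  h_92 = 817;  h_93 = 772
  h_94 = 305;  h_95 = 809;  h_96 = 962;  h_97 = 864;  h_98 = 743;  h_99 = 288
  h_100 = 262;  h_101 = 183;  h_102 = 939;  h_103 = 73;  h_104 = 8;  h_105 = 285
  h_106 = 757;  h_107 = 878;  h_108 = 253;  h_109 = 532;  h_110 = 54;  h_111 = 113
  h_112 = 88;  h_113 = 592;  h_114 = 62;  h_115 = 42;  h_116 = 986;  h_117 = 996
  h_118 = 265;  h_119 = 556;  h_120 = 240;  h_121 = 259;  h_122 = 117;  h_123 = 1006
  h_124 = 348;  h_125 = 923;  h_126 = 769;  h_127 = 635;  h_128 = 990;  h_129 = 849
  h_130 = 198;  h_131 = 402;  h_132 = 229;  h_133 = 436;  h_134 = 387;  h_135 = 844
  h_136 = 43;  h_137 = 39;  h_138 = 687;  h_139 = 22;  h_140 = 856;  h_141 = 960
  h_142 = 173;  h_143 = 735;  h_144 = 710;  h_145 = 609;  h_146 = 235;  h_147 = 475
  h_148 = 918;  h_149 = 613;  h_150 = 728;  h_151 = 638;  h_152 = 183;  h_153 = 618
  h_154 = 287;  h_155 = 583;  h_156 = 522;  h_157 = 458;  h_158 = 866;  h_159 = 163
  h_160 = 21;  h_161 = 484;  h_162 = 716;  h_163 = 561;  h_164 = 925;  h_165 = 937
  h_166 = 566;  h_167 = 114;  h_168 = 684;  h_169 = 425;  h_170 = 338;  h_171 = 841
  h_172 = 895;  h_173 = 703;  h_174 = 290;  h_175 = 749
h_176 = 537·749 + 878·290 + 965·703 + 212·895 = 369
h_177 = 537·369 + 878·749 + 965·290 + 212·703 = 204

204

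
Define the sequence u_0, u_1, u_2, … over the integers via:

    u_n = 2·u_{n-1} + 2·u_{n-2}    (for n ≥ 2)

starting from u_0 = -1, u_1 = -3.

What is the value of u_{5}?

-164

u_2 = 2·-3 + 2·-1 = -8
u_3 = 2·-8 + 2·-3 = -22
u_4 = 2·-22 + 2·-8 = -60
u_5 = 2·-60 + 2·-22 = -164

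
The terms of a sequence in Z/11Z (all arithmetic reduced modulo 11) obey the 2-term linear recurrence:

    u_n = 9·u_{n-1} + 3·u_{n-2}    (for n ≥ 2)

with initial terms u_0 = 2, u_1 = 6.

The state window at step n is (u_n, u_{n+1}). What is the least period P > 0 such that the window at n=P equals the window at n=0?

10

n=0: window = (2, 6)
n=1: window = (6, 5)
n=2: window = (5, 8)
n=3: window = (8, 10)
n=4: window = (10, 4)
n=5: window = (4, 0)
n=6: window = (0, 1)
n=7: window = (1, 9)
n=8: window = (9, 7)
n=9: window = (7, 2)
n=10: window = (2, 6)
window at n=10 equals window at n=0 → period = 10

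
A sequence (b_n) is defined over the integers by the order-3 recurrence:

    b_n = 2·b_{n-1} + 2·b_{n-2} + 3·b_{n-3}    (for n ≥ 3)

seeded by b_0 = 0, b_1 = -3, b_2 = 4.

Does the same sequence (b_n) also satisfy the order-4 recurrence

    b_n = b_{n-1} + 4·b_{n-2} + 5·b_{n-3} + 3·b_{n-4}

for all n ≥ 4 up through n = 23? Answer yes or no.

Terms b_0..b_23: 0, -3, 4, 2, 3, 22, 56, 165, 508, 1514, 4539, 13630, 40880, 122637, 367924, 1103762, 3311283, 9933862, 29801576, 89404725, 268214188, 804642554, 2413927659, 7241782990
n=4: candidate gives 3, actual b_4 = 3 ✓
n=5: candidate gives 22, actual b_5 = 22 ✓
n=6: candidate gives 56, actual b_6 = 56 ✓
n=7: candidate gives 165, actual b_7 = 165 ✓
n=8: candidate gives 508, actual b_8 = 508 ✓
n=9: candidate gives 1514, actual b_9 = 1514 ✓
n=10: candidate gives 4539, actual b_10 = 4539 ✓
n=11: candidate gives 13630, actual b_11 = 13630 ✓
n=12: candidate gives 40880, actual b_12 = 40880 ✓
n=13: candidate gives 122637, actual b_13 = 122637 ✓
n=14: candidate gives 367924, actual b_14 = 367924 ✓
n=15: candidate gives 1103762, actual b_15 = 1103762 ✓
n=16: candidate gives 3311283, actual b_16 = 3311283 ✓
n=17: candidate gives 9933862, actual b_17 = 9933862 ✓
n=18: candidate gives 29801576, actual b_18 = 29801576 ✓
n=19: candidate gives 89404725, actual b_19 = 89404725 ✓
n=20: candidate gives 268214188, actual b_20 = 268214188 ✓
n=21: candidate gives 804642554, actual b_21 = 804642554 ✓
n=22: candidate gives 2413927659, actual b_22 = 2413927659 ✓
n=23: candidate gives 7241782990, actual b_23 = 7241782990 ✓

yes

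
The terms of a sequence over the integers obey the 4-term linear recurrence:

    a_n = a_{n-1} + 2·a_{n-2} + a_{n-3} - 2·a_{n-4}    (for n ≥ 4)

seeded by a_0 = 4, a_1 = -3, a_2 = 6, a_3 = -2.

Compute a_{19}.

a_4 = 1·-2 + 2·6 + 1·-3 + -2·4 = -1
a_5 = 1·-1 + 2·-2 + 1·6 + -2·-3 = 7
a_6 = 1·7 + 2·-1 + 1·-2 + -2·6 = -9
a_7 = 1·-9 + 2·7 + 1·-1 + -2·-2 = 8
a_8 = 1·8 + 2·-9 + 1·7 + -2·-1 = -1
a_9 = 1·-1 + 2·8 + 1·-9 + -2·7 = -8
a_10 = 1·-8 + 2·-1 + 1·8 + -2·-9 = 16
a_11 = 1·16 + 2·-8 + 1·-1 + -2·8 = -17
a_12 = 1·-17 + 2·16 + 1·-8 + -2·-1 = 9
a_13 = 1·9 + 2·-17 + 1·16 + -2·-8 = 7
a_14 = 1·7 + 2·9 + 1·-17 + -2·16 = -24
a_15 = 1·-24 + 2·7 + 1·9 + -2·-17 = 33
a_16 = 1·33 + 2·-24 + 1·7 + -2·9 = -26
a_17 = 1·-26 + 2·33 + 1·-24 + -2·7 = 2
a_18 = 1·2 + 2·-26 + 1·33 + -2·-24 = 31
a_19 = 1·31 + 2·2 + 1·-26 + -2·33 = -57

-57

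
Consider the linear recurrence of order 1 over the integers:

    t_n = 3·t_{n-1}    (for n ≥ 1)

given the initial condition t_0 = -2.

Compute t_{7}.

t_1 = 3·-2 = -6
t_2 = 3·-6 = -18
t_3 = 3·-18 = -54
t_4 = 3·-54 = -162
t_5 = 3·-162 = -486
t_6 = 3·-486 = -1458
t_7 = 3·-1458 = -4374

-4374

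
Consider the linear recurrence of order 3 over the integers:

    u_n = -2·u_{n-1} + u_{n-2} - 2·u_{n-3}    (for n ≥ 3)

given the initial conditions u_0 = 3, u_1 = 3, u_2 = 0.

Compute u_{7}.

u_3 = -2·0 + 1·3 + -2·3 = -3
u_4 = -2·-3 + 1·0 + -2·3 = 0
u_5 = -2·0 + 1·-3 + -2·0 = -3
u_6 = -2·-3 + 1·0 + -2·-3 = 12
u_7 = -2·12 + 1·-3 + -2·0 = -27

-27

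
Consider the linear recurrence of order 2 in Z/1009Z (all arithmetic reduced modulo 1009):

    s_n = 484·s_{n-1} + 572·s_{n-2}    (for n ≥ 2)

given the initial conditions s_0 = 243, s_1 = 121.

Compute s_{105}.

263

s_2 = 484·121 + 572·243 = 805
s_3 = 484·805 + 572·121 = 746
s_4 = 484·746 + 572·805 = 198
s_5 = 484·198 + 572·746 = 891
s_6 = 484·891 + 572·198 = 649
s_7 = 484·649 + 572·891 = 424
s_8 = 484·424 + 572·649 = 305
s_9 = 484·305 + 572·424 = 674
s_10 = 484·674 + 572·305 = 212
s_11 = 484·212 + 572·674 = 789
s_12 = 484·789 + 572·212 = 658
s_13 = 484·658 + 572·789 = 922
s_14 = 484·922 + 572·658 = 289
s_15 = 484·289 + 572·922 = 311
s_16 = 484·311 + 572·289 = 15
s_17 = 484·15 + 572·311 = 505
s_18 = 484·505 + 572·15 = 750
s_19 = 484·750 + 572·505 = 46
s_20 = 484·46 + 572·750 = 241
s_21 = 484·241 + 572·46 = 687
s_22 = 484·687 + 572·241 = 166
s_23 = 484·166 + 572·687 = 87
s_24 = 484·87 + 572·166 = 845
s_25 = 484·845 + 572·87 = 658
s_26 = 484·658 + 572·845 = 666
s_27 = 484·666 + 572·658 = 492
s_28 = 484·492 + 572·666 = 563
s_29 = 484·563 + 572·492 = 984
s_30 = 484·984 + 572·563 = 173
s_31 = 484·173 + 572·984 = 820
s_32 = 484·820 + 572·173 = 417
s_33 = 484·417 + 572·820 = 892
s_34 = 484·892 + 572·417 = 276
s_35 = 484·276 + 572·892 = 66
s_36 = 484·66 + 572·276 = 124
s_37 = 484·124 + 572·66 = 904
s_38 = 484·904 + 572·124 = 937
s_39 = 484·937 + 572·904 = 947
s_40 = 484·947 + 572·937 = 447
s_41 = 484·447 + 572·947 = 273
s_42 = 484·273 + 572·447 = 360
s_43 = 484·360 + 572·273 = 453
s_44 = 484·453 + 572·360 = 383
s_45 = 484·383 + 572·453 = 528
s_46 = 484·528 + 572·383 = 398
s_47 = 484·398 + 572·528 = 238
s_48 = 484·238 + 572·398 = 797
s_49 = 484·797 + 572·238 = 231
s_50 = 484·231 + 572·797 = 630
s_51 = 484·630 + 572·231 = 155
s_52 = 484·155 + 572·630 = 501
s_53 = 484·501 + 572·155 = 192
s_54 = 484·192 + 572·501 = 116
s_55 = 484·116 + 572·192 = 492
s_56 = 484·492 + 572·116 = 771
s_57 = 484·771 + 572·492 = 756
s_58 = 484·756 + 572·771 = 725
s_59 = 484·725 + 572·756 = 348
s_60 = 484·348 + 572·725 = 939
s_61 = 484·939 + 572·348 = 709
s_62 = 484·709 + 572·939 = 416
s_63 = 484·416 + 572·709 = 483
s_64 = 484·483 + 572·416 = 521
s_65 = 484·521 + 572·483 = 733
s_66 = 484·733 + 572·521 = 970
s_67 = 484·970 + 572·733 = 836
s_68 = 484·836 + 572·970 = 914
s_69 = 484·914 + 572·836 = 360
s_70 = 484·360 + 572·914 = 838
s_71 = 484·838 + 572·360 = 58
s_72 = 484·58 + 572·838 = 890
s_73 = 484·890 + 572·58 = 805
s_74 = 484·805 + 572·890 = 690
s_75 = 484·690 + 572·805 = 337
s_76 = 484·337 + 572·690 = 820
s_77 = 484·820 + 572·337 = 388
s_78 = 484·388 + 572·820 = 982
s_79 = 484·982 + 572·388 = 5
s_80 = 484·5 + 572·982 = 93
s_81 = 484·93 + 572·5 = 449
s_82 = 484·449 + 572·93 = 100
s_83 = 484·100 + 572·449 = 510
s_84 = 484·510 + 572·100 = 331
s_85 = 484·331 + 572·510 = 901
s_86 = 484·901 + 572·331 = 845
s_87 = 484·845 + 572·901 = 108
s_88 = 484·108 + 572·845 = 842
s_89 = 484·842 + 572·108 = 119
s_90 = 484·119 + 572·842 = 414
s_91 = 484·414 + 572·119 = 50
s_92 = 484·50 + 572·414 = 686
s_93 = 484·686 + 572·50 = 411
s_94 = 484·411 + 572·686 = 42
s_95 = 484·42 + 572·411 = 143
s_96 = 484·143 + 572·42 = 408
s_97 = 484·408 + 572·143 = 784
s_98 = 484·784 + 572·408 = 369
s_99 = 484·369 + 572·784 = 455
s_100 = 484·455 + 572·369 = 445
s_101 = 484·445 + 572·455 = 401
s_102 = 484·401 + 572·445 = 628
s_103 = 484·628 + 572·401 = 572
s_104 = 484·572 + 572·628 = 394
s_105 = 484·394 + 572·572 = 263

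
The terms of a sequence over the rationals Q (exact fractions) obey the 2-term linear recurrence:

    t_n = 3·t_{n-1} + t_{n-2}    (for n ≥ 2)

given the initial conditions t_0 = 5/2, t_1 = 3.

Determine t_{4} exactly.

t_2 = 3·3 + 1·5/2 = 23/2
t_3 = 3·23/2 + 1·3 = 75/2
t_4 = 3·75/2 + 1·23/2 = 124

124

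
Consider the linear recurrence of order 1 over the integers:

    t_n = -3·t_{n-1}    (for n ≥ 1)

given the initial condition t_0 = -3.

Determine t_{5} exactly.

t_1 = -3·-3 = 9
t_2 = -3·9 = -27
t_3 = -3·-27 = 81
t_4 = -3·81 = -243
t_5 = -3·-243 = 729

729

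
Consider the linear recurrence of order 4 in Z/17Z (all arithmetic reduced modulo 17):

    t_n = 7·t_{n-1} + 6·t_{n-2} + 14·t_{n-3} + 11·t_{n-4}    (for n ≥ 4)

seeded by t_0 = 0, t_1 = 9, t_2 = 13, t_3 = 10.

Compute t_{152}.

t_4 = 7·10 + 6·13 + 14·9 + 11·0 = 2
t_5 = 7·2 + 6·10 + 14·13 + 11·9 = 15
t_6 = 7·15 + 6·2 + 14·10 + 11·13 = 9
t_7 = 7·9 + 6·15 + 14·2 + 11·10 = 2
t_8 = 7·2 + 6·9 + 14·15 + 11·2 = 11
t_9 = 7·11 + 6·2 + 14·9 + 11·15 = 6
Continuing the recurrence:
  t_10 = 14;  t_11 = 4;  t_12 = 11;  t_13 = 6;  t_14 = 12;  t_15 = 12
  t_16 = 4;  t_17 = 11;  t_18 = 10;  t_19 = 1;  t_20 = 10;  t_21 = 14
  t_22 = 10;  t_23 = 16;  t_24 = 2;  t_25 = 13;  t_26 = 12;  t_27 = 9
  t_28 = 16;  t_29 = 1;  t_30 = 4;  t_31 = 0;  t_32 = 10;  t_33 = 1
  t_34 = 9;  t_35 = 5;  t_36 = 9;  t_37 = 9;  t_38 = 14;  t_39 = 10
  t_40 = 5;  t_41 = 16;  t_42 = 11;  t_43 = 13;  t_44 = 11;  t_45 = 9
  t_46 = 7;  t_47 = 9;  t_48 = 12;  t_49 = 12;  t_50 = 2;  t_51 = 13
  t_52 = 12;  t_53 = 16;  t_54 = 14;  t_55 = 12;  t_56 = 14;  t_57 = 15
  t_58 = 1;  t_59 = 0;  t_60 = 13;  t_61 = 15;  t_62 = 7;  t_63 = 15
  t_64 = 7;  t_65 = 11;  t_66 = 15;  t_67 = 9;  t_68 = 10;  t_69 = 13
  t_70 = 0;  t_71 = 11;  t_72 = 12;  t_73 = 4;  t_74 = 16;  t_75 = 0
  t_76 = 12;  t_77 = 12;  t_78 = 9;  t_79 = 14;  t_80 = 10;  t_81 = 4
  t_82 = 9;  t_83 = 7;  t_84 = 14;  t_85 = 4;  t_86 = 3;  t_87 = 12
  t_88 = 6;  t_89 = 13;  t_90 = 5;  t_91 = 6;  t_92 = 14;  t_93 = 7
  t_94 = 0;  t_95 = 15;  t_96 = 0;  t_97 = 14;  t_98 = 2;  t_99 = 8
  t_100 = 9;  t_101 = 4;  t_102 = 12;  t_103 = 16;  t_104 = 16;  t_105 = 12
  t_106 = 9;  t_107 = 8;  t_108 = 12;  t_109 = 16;  t_110 = 4;  t_111 = 6
  t_112 = 14;  t_113 = 9;  t_114 = 3;  t_115 = 14;  t_116 = 5;  t_117 = 5
  t_118 = 5;  t_119 = 0;  t_120 = 2;  t_121 = 3;  t_122 = 3;  t_123 = 16
  t_124 = 7;  t_125 = 16;  t_126 = 3;  t_127 = 0;  t_128 = 13;  t_129 = 3
  t_130 = 13;  t_131 = 2;  t_132 = 5;  t_133 = 7;  t_134 = 12;  t_135 = 14
  t_136 = 0;  t_137 = 6;  t_138 = 13;  t_139 = 9;  t_140 = 4;  t_141 = 7
  t_142 = 2;  t_143 = 7;  t_144 = 16;  t_145 = 4;  t_146 = 6;  t_147 = 10
  t_148 = 15;  t_149 = 4;  t_150 = 1
t_151 = 7·1 + 6·4 + 14·15 + 11·10 = 11
t_152 = 7·11 + 6·1 + 14·4 + 11·15 = 15

15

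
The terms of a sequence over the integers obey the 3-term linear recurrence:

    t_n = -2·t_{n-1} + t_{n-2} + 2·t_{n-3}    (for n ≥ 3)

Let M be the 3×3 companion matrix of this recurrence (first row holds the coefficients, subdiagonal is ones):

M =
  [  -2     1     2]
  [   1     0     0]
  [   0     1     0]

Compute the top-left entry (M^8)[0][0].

(M^8)[0][0] is the top entry after applying M 8 times to the unit state (1, 0, 0). Equivalently it is h_{10} for the auxiliary sequence (h_n) obeying the same recurrence with h_2 = 1 and h_i = 0 for 0 ≤ i < 2:
h_3 = -2·1 + 1·0 + 2·0 = -2
h_4 = -2·-2 + 1·1 + 2·0 = 5
h_5 = -2·5 + 1·-2 + 2·1 = -10
h_6 = -2·-10 + 1·5 + 2·-2 = 21
h_7 = -2·21 + 1·-10 + 2·5 = -42
h_8 = -2·-42 + 1·21 + 2·-10 = 85
h_9 = -2·85 + 1·-42 + 2·21 = -170
h_10 = -2·-170 + 1·85 + 2·-42 = 341

341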